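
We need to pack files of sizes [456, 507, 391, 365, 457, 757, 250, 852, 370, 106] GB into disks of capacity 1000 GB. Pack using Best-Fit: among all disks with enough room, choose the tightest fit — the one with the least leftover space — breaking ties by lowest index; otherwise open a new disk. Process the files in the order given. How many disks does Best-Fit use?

456 GB → disk 1 (remaining 544 GB)
507 GB → disk 1 (remaining 37 GB)
391 GB → disk 2 (remaining 609 GB)
365 GB → disk 2 (remaining 244 GB)
457 GB → disk 3 (remaining 543 GB)
757 GB → disk 4 (remaining 243 GB)
250 GB → disk 3 (remaining 293 GB)
852 GB → disk 5 (remaining 148 GB)
370 GB → disk 6 (remaining 630 GB)
106 GB → disk 5 (remaining 42 GB)

6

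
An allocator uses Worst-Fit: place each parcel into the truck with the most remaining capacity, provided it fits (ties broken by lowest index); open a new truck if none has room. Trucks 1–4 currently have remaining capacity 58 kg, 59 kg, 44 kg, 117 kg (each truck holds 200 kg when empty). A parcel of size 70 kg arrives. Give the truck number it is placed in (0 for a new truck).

4

Trucks with room: truck 4 (117 kg).
Most room is truck 4 with 117 kg free.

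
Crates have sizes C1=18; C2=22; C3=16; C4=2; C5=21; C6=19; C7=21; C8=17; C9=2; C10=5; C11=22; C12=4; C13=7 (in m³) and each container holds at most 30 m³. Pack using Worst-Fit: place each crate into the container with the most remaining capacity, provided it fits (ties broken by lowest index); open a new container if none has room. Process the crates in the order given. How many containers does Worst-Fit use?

8

container 1: place C1 (18 m³), 12 m³ left
container 2: place C2 (22 m³), 8 m³ left
container 3: place C3 (16 m³), 14 m³ left
container 3: place C4 (2 m³), 12 m³ left
container 4: place C5 (21 m³), 9 m³ left
container 5: place C6 (19 m³), 11 m³ left
container 6: place C7 (21 m³), 9 m³ left
container 7: place C8 (17 m³), 13 m³ left
container 7: place C9 (2 m³), 11 m³ left
container 1: place C10 (5 m³), 7 m³ left
container 8: place C11 (22 m³), 8 m³ left
container 3: place C12 (4 m³), 8 m³ left
container 5: place C13 (7 m³), 4 m³ left
Final containers: [18,5] [22] [16,2,4] [21] [19,7] [21] [17,2] [22].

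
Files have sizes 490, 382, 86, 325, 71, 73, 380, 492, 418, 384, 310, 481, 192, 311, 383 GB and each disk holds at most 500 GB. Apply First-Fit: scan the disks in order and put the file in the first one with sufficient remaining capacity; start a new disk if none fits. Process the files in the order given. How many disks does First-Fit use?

12

490 GB → disk 1 (remaining 10 GB)
382 GB → disk 2 (remaining 118 GB)
86 GB → disk 2 (remaining 32 GB)
325 GB → disk 3 (remaining 175 GB)
71 GB → disk 3 (remaining 104 GB)
73 GB → disk 3 (remaining 31 GB)
380 GB → disk 4 (remaining 120 GB)
492 GB → disk 5 (remaining 8 GB)
418 GB → disk 6 (remaining 82 GB)
384 GB → disk 7 (remaining 116 GB)
310 GB → disk 8 (remaining 190 GB)
481 GB → disk 9 (remaining 19 GB)
192 GB → disk 10 (remaining 308 GB)
311 GB → disk 11 (remaining 189 GB)
383 GB → disk 12 (remaining 117 GB)
Final disks: [490] [382,86] [325,71,73] [380] [492] [418] [384] [310] [481] [192] [311] [383].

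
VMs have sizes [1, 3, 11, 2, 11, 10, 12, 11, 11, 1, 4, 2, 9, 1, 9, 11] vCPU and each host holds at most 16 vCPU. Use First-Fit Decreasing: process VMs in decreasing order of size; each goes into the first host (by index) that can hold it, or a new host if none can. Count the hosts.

9

Sorted descending: 12, 11, 11, 11, 11, 11, 10, 9, 9, 4, 3, 2, 2, 1, 1, 1.
host 1: place 12 vCPU, 4 vCPU left
host 2: place 11 vCPU, 5 vCPU left
host 3: place 11 vCPU, 5 vCPU left
host 4: place 11 vCPU, 5 vCPU left
host 5: place 11 vCPU, 5 vCPU left
host 6: place 11 vCPU, 5 vCPU left
host 7: place 10 vCPU, 6 vCPU left
host 8: place 9 vCPU, 7 vCPU left
host 9: place 9 vCPU, 7 vCPU left
host 1: place 4 vCPU, 0 vCPU left
host 2: place 3 vCPU, 2 vCPU left
host 2: place 2 vCPU, 0 vCPU left
host 3: place 2 vCPU, 3 vCPU left
host 3: place 1 vCPU, 2 vCPU left
host 3: place 1 vCPU, 1 vCPU left
host 3: place 1 vCPU, 0 vCPU left
Final hosts: [12,4] [11,3,2] [11,2,1,1,1] [11] [11] [11] [10] [9] [9].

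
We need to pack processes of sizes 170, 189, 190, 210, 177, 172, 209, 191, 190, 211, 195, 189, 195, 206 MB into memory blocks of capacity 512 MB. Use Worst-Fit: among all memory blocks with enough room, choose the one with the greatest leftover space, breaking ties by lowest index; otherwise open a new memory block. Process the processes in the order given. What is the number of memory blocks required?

Put 170 MB in memory block 1; 342 MB remain.
Put 189 MB in memory block 1; 153 MB remain.
Put 190 MB in memory block 2; 322 MB remain.
Put 210 MB in memory block 2; 112 MB remain.
Put 177 MB in memory block 3; 335 MB remain.
Put 172 MB in memory block 3; 163 MB remain.
Put 209 MB in memory block 4; 303 MB remain.
Put 191 MB in memory block 4; 112 MB remain.
Put 190 MB in memory block 5; 322 MB remain.
Put 211 MB in memory block 5; 111 MB remain.
Put 195 MB in memory block 6; 317 MB remain.
Put 189 MB in memory block 6; 128 MB remain.
Put 195 MB in memory block 7; 317 MB remain.
Put 206 MB in memory block 7; 111 MB remain.
Final memory blocks: [170,189] [190,210] [177,172] [209,191] [190,211] [195,189] [195,206].

7 memory blocks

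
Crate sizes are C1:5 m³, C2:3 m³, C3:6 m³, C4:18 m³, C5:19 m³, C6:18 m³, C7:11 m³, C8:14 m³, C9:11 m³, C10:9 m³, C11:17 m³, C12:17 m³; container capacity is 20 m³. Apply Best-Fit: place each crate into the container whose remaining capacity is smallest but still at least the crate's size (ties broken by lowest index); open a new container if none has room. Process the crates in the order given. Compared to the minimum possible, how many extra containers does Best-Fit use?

Best-Fit: [5,3,6] [18] [19] [18] [11,9] [14] [11] [17] [17] → 9 containers.
Total size 148 m³; any packing needs at least ⌈148/20⌉ = 8 containers.
An optimal packing achieves that bound: [19] [18] [18] [17,3] [17] [14,6] [11,9] [11,5] → 8 containers.
Excess: 9 − 8 = 1.

1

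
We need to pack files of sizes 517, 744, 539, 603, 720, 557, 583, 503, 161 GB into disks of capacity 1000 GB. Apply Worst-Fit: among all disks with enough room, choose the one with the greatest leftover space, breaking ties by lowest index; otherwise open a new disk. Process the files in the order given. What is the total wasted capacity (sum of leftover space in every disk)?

3073

517 GB → disk 1 (remaining 483 GB)
744 GB → disk 2 (remaining 256 GB)
539 GB → disk 3 (remaining 461 GB)
603 GB → disk 4 (remaining 397 GB)
720 GB → disk 5 (remaining 280 GB)
557 GB → disk 6 (remaining 443 GB)
583 GB → disk 7 (remaining 417 GB)
503 GB → disk 8 (remaining 497 GB)
161 GB → disk 8 (remaining 336 GB)
8 disks × 1000 GB = 8000 GB; used 4927 GB; unused 3073 GB.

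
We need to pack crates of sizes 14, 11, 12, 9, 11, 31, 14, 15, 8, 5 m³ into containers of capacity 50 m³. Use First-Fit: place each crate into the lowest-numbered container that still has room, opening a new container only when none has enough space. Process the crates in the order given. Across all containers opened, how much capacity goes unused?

Put 14 m³ in container 1; 36 m³ remain.
Put 11 m³ in container 1; 25 m³ remain.
Put 12 m³ in container 1; 13 m³ remain.
Put 9 m³ in container 1; 4 m³ remain.
Put 11 m³ in container 2; 39 m³ remain.
Put 31 m³ in container 2; 8 m³ remain.
Put 14 m³ in container 3; 36 m³ remain.
Put 15 m³ in container 3; 21 m³ remain.
Put 8 m³ in container 2; 0 m³ remain.
Put 5 m³ in container 3; 16 m³ remain.
3 containers × 50 m³ = 150 m³; used 130 m³; unused 20 m³.

20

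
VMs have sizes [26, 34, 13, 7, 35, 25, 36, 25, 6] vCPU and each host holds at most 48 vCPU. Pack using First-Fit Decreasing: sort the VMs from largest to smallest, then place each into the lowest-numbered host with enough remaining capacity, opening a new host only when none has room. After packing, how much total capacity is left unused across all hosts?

Sorted descending: 36, 35, 34, 26, 25, 25, 13, 7, 6.
Put 36 vCPU in host 1; 12 vCPU remain.
Put 35 vCPU in host 2; 13 vCPU remain.
Put 34 vCPU in host 3; 14 vCPU remain.
Put 26 vCPU in host 4; 22 vCPU remain.
Put 25 vCPU in host 5; 23 vCPU remain.
Put 25 vCPU in host 6; 23 vCPU remain.
Put 13 vCPU in host 2; 0 vCPU remain.
Put 7 vCPU in host 1; 5 vCPU remain.
Put 6 vCPU in host 3; 8 vCPU remain.
6 hosts × 48 vCPU = 288 vCPU; used 207 vCPU; unused 81 vCPU.

81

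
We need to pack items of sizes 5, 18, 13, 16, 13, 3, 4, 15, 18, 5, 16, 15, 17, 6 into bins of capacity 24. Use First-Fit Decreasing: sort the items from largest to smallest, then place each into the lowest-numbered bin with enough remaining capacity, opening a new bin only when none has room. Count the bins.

Sorted descending: 18, 18, 17, 16, 16, 15, 15, 13, 13, 6, 5, 5, 4, 3.
Put 18 in bin 1; 6 remain.
Put 18 in bin 2; 6 remain.
Put 17 in bin 3; 7 remain.
Put 16 in bin 4; 8 remain.
Put 16 in bin 5; 8 remain.
Put 15 in bin 6; 9 remain.
Put 15 in bin 7; 9 remain.
Put 13 in bin 8; 11 remain.
Put 13 in bin 9; 11 remain.
Put 6 in bin 1; 0 remain.
Put 5 in bin 2; 1 remain.
Put 5 in bin 3; 2 remain.
Put 4 in bin 4; 4 remain.
Put 3 in bin 4; 1 remain.
Final bins: [18,6] [18,5] [17,5] [16,4,3] [16] [15] [15] [13] [13].

9 bins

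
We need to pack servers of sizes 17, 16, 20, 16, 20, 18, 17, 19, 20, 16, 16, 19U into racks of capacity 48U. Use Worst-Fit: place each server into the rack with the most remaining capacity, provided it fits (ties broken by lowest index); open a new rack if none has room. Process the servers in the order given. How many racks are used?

6

17U → rack 1 (remaining 31U)
16U → rack 1 (remaining 15U)
20U → rack 2 (remaining 28U)
16U → rack 2 (remaining 12U)
20U → rack 3 (remaining 28U)
18U → rack 3 (remaining 10U)
17U → rack 4 (remaining 31U)
19U → rack 4 (remaining 12U)
20U → rack 5 (remaining 28U)
16U → rack 5 (remaining 12U)
16U → rack 6 (remaining 32U)
19U → rack 6 (remaining 13U)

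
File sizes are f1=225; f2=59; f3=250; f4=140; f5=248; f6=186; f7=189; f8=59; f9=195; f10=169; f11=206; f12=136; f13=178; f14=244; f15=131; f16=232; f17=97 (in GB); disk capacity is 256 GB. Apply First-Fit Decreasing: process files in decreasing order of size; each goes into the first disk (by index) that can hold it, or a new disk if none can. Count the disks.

Sorted descending: 250, 248, 244, 232, 225, 206, 195, 189, 186, 178, 169, 140, 136, 131, 97, 59, 59.
250 GB → disk 1 (remaining 6 GB)
248 GB → disk 2 (remaining 8 GB)
244 GB → disk 3 (remaining 12 GB)
232 GB → disk 4 (remaining 24 GB)
225 GB → disk 5 (remaining 31 GB)
206 GB → disk 6 (remaining 50 GB)
195 GB → disk 7 (remaining 61 GB)
189 GB → disk 8 (remaining 67 GB)
186 GB → disk 9 (remaining 70 GB)
178 GB → disk 10 (remaining 78 GB)
169 GB → disk 11 (remaining 87 GB)
140 GB → disk 12 (remaining 116 GB)
136 GB → disk 13 (remaining 120 GB)
131 GB → disk 14 (remaining 125 GB)
97 GB → disk 12 (remaining 19 GB)
59 GB → disk 7 (remaining 2 GB)
59 GB → disk 8 (remaining 8 GB)

14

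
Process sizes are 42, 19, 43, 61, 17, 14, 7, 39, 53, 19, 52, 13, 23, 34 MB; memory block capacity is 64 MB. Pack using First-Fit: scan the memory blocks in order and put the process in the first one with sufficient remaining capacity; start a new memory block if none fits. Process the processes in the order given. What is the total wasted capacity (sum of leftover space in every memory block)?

76

Put 42 MB in memory block 1; 22 MB remain.
Put 19 MB in memory block 1; 3 MB remain.
Put 43 MB in memory block 2; 21 MB remain.
Put 61 MB in memory block 3; 3 MB remain.
Put 17 MB in memory block 2; 4 MB remain.
Put 14 MB in memory block 4; 50 MB remain.
Put 7 MB in memory block 4; 43 MB remain.
Put 39 MB in memory block 4; 4 MB remain.
Put 53 MB in memory block 5; 11 MB remain.
Put 19 MB in memory block 6; 45 MB remain.
Put 52 MB in memory block 7; 12 MB remain.
Put 13 MB in memory block 6; 32 MB remain.
Put 23 MB in memory block 6; 9 MB remain.
Put 34 MB in memory block 8; 30 MB remain.
8 memory blocks × 64 MB = 512 MB; used 436 MB; unused 76 MB.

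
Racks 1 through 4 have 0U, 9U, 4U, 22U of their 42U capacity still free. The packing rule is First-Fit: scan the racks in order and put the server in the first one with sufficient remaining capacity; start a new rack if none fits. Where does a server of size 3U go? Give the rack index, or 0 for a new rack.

Racks with room: rack 2 (9U), rack 3 (4U), rack 4 (22U).
The first with room is rack 2.

2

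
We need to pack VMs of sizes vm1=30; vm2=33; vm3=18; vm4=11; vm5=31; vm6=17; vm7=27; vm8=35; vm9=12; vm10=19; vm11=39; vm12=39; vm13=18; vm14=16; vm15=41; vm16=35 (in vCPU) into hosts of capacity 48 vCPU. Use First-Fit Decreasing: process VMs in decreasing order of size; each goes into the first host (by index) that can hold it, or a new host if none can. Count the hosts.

Sorted descending: 41, 39, 39, 35, 35, 33, 31, 30, 27, 19, 18, 18, 17, 16, 12, 11.
host 1: place 41 vCPU, 7 vCPU left
host 2: place 39 vCPU, 9 vCPU left
host 3: place 39 vCPU, 9 vCPU left
host 4: place 35 vCPU, 13 vCPU left
host 5: place 35 vCPU, 13 vCPU left
host 6: place 33 vCPU, 15 vCPU left
host 7: place 31 vCPU, 17 vCPU left
host 8: place 30 vCPU, 18 vCPU left
host 9: place 27 vCPU, 21 vCPU left
host 9: place 19 vCPU, 2 vCPU left
host 8: place 18 vCPU, 0 vCPU left
host 10: place 18 vCPU, 30 vCPU left
host 7: place 17 vCPU, 0 vCPU left
host 10: place 16 vCPU, 14 vCPU left
host 4: place 12 vCPU, 1 vCPU left
host 5: place 11 vCPU, 2 vCPU left
Final hosts: [41] [39] [39] [35,12] [35,11] [33] [31,17] [30,18] [27,19] [18,16].

10 hosts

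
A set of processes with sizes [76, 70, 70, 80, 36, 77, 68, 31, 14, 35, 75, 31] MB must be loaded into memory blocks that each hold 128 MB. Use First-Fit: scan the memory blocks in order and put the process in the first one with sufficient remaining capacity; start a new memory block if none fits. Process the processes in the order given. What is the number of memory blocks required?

7 memory blocks

memory block 1: place 76 MB, 52 MB left
memory block 2: place 70 MB, 58 MB left
memory block 3: place 70 MB, 58 MB left
memory block 4: place 80 MB, 48 MB left
memory block 1: place 36 MB, 16 MB left
memory block 5: place 77 MB, 51 MB left
memory block 6: place 68 MB, 60 MB left
memory block 2: place 31 MB, 27 MB left
memory block 1: place 14 MB, 2 MB left
memory block 3: place 35 MB, 23 MB left
memory block 7: place 75 MB, 53 MB left
memory block 4: place 31 MB, 17 MB left
Final memory blocks: [76,36,14] [70,31] [70,35] [80,31] [77] [68] [75].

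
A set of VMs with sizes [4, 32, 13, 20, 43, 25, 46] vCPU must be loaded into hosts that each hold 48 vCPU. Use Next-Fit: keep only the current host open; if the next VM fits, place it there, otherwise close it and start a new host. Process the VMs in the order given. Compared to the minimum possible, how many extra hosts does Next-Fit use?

1

Next-Fit: [4,32] [13,20] [43] [25] [46] → 5 hosts.
Total size 183 vCPU; any packing needs at least ⌈183/48⌉ = 4 hosts.
An optimal packing achieves that bound: [46] [43,4] [32,13] [25,20] → 4 hosts.
Excess: 5 − 4 = 1.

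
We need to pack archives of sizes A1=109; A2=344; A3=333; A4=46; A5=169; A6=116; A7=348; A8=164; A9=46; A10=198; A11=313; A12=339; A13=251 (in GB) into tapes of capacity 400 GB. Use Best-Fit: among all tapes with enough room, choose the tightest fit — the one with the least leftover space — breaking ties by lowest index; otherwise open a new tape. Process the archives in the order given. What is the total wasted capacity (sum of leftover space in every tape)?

424

A1 (109 GB) → tape 1 (remaining 291 GB)
A2 (344 GB) → tape 2 (remaining 56 GB)
A3 (333 GB) → tape 3 (remaining 67 GB)
A4 (46 GB) → tape 2 (remaining 10 GB)
A5 (169 GB) → tape 1 (remaining 122 GB)
A6 (116 GB) → tape 1 (remaining 6 GB)
A7 (348 GB) → tape 4 (remaining 52 GB)
A8 (164 GB) → tape 5 (remaining 236 GB)
A9 (46 GB) → tape 4 (remaining 6 GB)
A10 (198 GB) → tape 5 (remaining 38 GB)
A11 (313 GB) → tape 6 (remaining 87 GB)
A12 (339 GB) → tape 7 (remaining 61 GB)
A13 (251 GB) → tape 8 (remaining 149 GB)
8 tapes × 400 GB = 3200 GB; used 2776 GB; unused 424 GB.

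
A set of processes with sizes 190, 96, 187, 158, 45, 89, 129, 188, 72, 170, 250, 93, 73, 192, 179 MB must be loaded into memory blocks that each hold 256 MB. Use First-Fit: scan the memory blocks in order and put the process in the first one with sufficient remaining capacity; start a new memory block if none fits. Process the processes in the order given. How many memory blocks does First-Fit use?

10 memory blocks

190 MB → memory block 1 (remaining 66 MB)
96 MB → memory block 2 (remaining 160 MB)
187 MB → memory block 3 (remaining 69 MB)
158 MB → memory block 2 (remaining 2 MB)
45 MB → memory block 1 (remaining 21 MB)
89 MB → memory block 4 (remaining 167 MB)
129 MB → memory block 4 (remaining 38 MB)
188 MB → memory block 5 (remaining 68 MB)
72 MB → memory block 6 (remaining 184 MB)
170 MB → memory block 6 (remaining 14 MB)
250 MB → memory block 7 (remaining 6 MB)
93 MB → memory block 8 (remaining 163 MB)
73 MB → memory block 8 (remaining 90 MB)
192 MB → memory block 9 (remaining 64 MB)
179 MB → memory block 10 (remaining 77 MB)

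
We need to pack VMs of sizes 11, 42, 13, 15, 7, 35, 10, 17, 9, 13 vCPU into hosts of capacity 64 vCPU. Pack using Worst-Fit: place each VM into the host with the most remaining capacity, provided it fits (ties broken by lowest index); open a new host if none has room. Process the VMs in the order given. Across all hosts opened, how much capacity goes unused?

Put 11 vCPU in host 1; 53 vCPU remain.
Put 42 vCPU in host 1; 11 vCPU remain.
Put 13 vCPU in host 2; 51 vCPU remain.
Put 15 vCPU in host 2; 36 vCPU remain.
Put 7 vCPU in host 2; 29 vCPU remain.
Put 35 vCPU in host 3; 29 vCPU remain.
Put 10 vCPU in host 2; 19 vCPU remain.
Put 17 vCPU in host 3; 12 vCPU remain.
Put 9 vCPU in host 2; 10 vCPU remain.
Put 13 vCPU in host 4; 51 vCPU remain.
4 hosts × 64 vCPU = 256 vCPU; used 172 vCPU; unused 84 vCPU.

84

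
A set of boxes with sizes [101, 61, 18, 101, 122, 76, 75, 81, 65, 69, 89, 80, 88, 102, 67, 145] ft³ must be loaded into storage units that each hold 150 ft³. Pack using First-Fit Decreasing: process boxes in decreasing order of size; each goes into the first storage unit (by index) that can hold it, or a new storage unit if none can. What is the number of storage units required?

11

Sorted descending: 145, 122, 102, 101, 101, 89, 88, 81, 80, 76, 75, 69, 67, 65, 61, 18.
Put 145 ft³ in storage unit 1; 5 ft³ remain.
Put 122 ft³ in storage unit 2; 28 ft³ remain.
Put 102 ft³ in storage unit 3; 48 ft³ remain.
Put 101 ft³ in storage unit 4; 49 ft³ remain.
Put 101 ft³ in storage unit 5; 49 ft³ remain.
Put 89 ft³ in storage unit 6; 61 ft³ remain.
Put 88 ft³ in storage unit 7; 62 ft³ remain.
Put 81 ft³ in storage unit 8; 69 ft³ remain.
Put 80 ft³ in storage unit 9; 70 ft³ remain.
Put 76 ft³ in storage unit 10; 74 ft³ remain.
Put 75 ft³ in storage unit 11; 75 ft³ remain.
Put 69 ft³ in storage unit 8; 0 ft³ remain.
Put 67 ft³ in storage unit 9; 3 ft³ remain.
Put 65 ft³ in storage unit 10; 9 ft³ remain.
Put 61 ft³ in storage unit 6; 0 ft³ remain.
Put 18 ft³ in storage unit 2; 10 ft³ remain.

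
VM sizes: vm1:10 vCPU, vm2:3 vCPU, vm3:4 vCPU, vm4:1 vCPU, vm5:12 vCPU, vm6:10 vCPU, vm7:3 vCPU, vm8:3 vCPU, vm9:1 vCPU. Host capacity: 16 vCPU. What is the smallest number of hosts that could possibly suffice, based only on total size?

3

Total size = 10 + 3 + 4 + 1 + 12 + 10 + 3 + 3 + 1 = 47 vCPU.
⌈47 / 16⌉ = 3.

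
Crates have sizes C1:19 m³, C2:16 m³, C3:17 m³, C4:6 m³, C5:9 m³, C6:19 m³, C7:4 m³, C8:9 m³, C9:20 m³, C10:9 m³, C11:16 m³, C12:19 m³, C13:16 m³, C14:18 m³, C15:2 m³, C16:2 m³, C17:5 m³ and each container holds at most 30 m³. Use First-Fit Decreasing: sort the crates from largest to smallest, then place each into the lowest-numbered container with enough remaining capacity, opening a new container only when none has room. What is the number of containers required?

9

Sorted descending: 20, 19, 19, 19, 18, 17, 16, 16, 16, 9, 9, 9, 6, 5, 4, 2, 2.
Put 20 m³ in container 1; 10 m³ remain.
Put 19 m³ in container 2; 11 m³ remain.
Put 19 m³ in container 3; 11 m³ remain.
Put 19 m³ in container 4; 11 m³ remain.
Put 18 m³ in container 5; 12 m³ remain.
Put 17 m³ in container 6; 13 m³ remain.
Put 16 m³ in container 7; 14 m³ remain.
Put 16 m³ in container 8; 14 m³ remain.
Put 16 m³ in container 9; 14 m³ remain.
Put 9 m³ in container 1; 1 m³ remain.
Put 9 m³ in container 2; 2 m³ remain.
Put 9 m³ in container 3; 2 m³ remain.
Put 6 m³ in container 4; 5 m³ remain.
Put 5 m³ in container 4; 0 m³ remain.
Put 4 m³ in container 5; 8 m³ remain.
Put 2 m³ in container 2; 0 m³ remain.
Put 2 m³ in container 3; 0 m³ remain.
Final containers: [20,9] [19,9,2] [19,9,2] [19,6,5] [18,4] [17] [16] [16] [16].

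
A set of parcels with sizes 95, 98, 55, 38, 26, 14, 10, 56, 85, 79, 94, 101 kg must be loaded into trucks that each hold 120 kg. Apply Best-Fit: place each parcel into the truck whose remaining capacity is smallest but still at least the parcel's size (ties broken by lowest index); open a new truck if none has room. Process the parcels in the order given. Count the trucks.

8 trucks

truck 1: place 95 kg, 25 kg left
truck 2: place 98 kg, 22 kg left
truck 3: place 55 kg, 65 kg left
truck 3: place 38 kg, 27 kg left
truck 3: place 26 kg, 1 kg left
truck 2: place 14 kg, 8 kg left
truck 1: place 10 kg, 15 kg left
truck 4: place 56 kg, 64 kg left
truck 5: place 85 kg, 35 kg left
truck 6: place 79 kg, 41 kg left
truck 7: place 94 kg, 26 kg left
truck 8: place 101 kg, 19 kg left
Final trucks: [95,10] [98,14] [55,38,26] [56] [85] [79] [94] [101].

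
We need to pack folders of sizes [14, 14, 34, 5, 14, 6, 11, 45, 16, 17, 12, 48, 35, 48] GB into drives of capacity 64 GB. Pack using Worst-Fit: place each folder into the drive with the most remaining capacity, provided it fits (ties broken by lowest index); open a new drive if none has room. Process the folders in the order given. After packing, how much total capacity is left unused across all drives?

65

14 GB → drive 1 (remaining 50 GB)
14 GB → drive 1 (remaining 36 GB)
34 GB → drive 1 (remaining 2 GB)
5 GB → drive 2 (remaining 59 GB)
14 GB → drive 2 (remaining 45 GB)
6 GB → drive 2 (remaining 39 GB)
11 GB → drive 2 (remaining 28 GB)
45 GB → drive 3 (remaining 19 GB)
16 GB → drive 2 (remaining 12 GB)
17 GB → drive 3 (remaining 2 GB)
12 GB → drive 2 (remaining 0 GB)
48 GB → drive 4 (remaining 16 GB)
35 GB → drive 5 (remaining 29 GB)
48 GB → drive 6 (remaining 16 GB)
6 drives × 64 GB = 384 GB; used 319 GB; unused 65 GB.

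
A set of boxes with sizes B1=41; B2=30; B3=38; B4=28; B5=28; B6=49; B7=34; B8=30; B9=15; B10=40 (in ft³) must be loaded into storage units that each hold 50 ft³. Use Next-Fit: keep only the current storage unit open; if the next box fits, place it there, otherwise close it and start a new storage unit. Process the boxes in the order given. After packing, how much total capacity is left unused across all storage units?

storage unit 1: place B1 (41 ft³), 9 ft³ left
storage unit 2: place B2 (30 ft³), 20 ft³ left
storage unit 3: place B3 (38 ft³), 12 ft³ left
storage unit 4: place B4 (28 ft³), 22 ft³ left
storage unit 5: place B5 (28 ft³), 22 ft³ left
storage unit 6: place B6 (49 ft³), 1 ft³ left
storage unit 7: place B7 (34 ft³), 16 ft³ left
storage unit 8: place B8 (30 ft³), 20 ft³ left
storage unit 8: place B9 (15 ft³), 5 ft³ left
storage unit 9: place B10 (40 ft³), 10 ft³ left
9 storage units × 50 ft³ = 450 ft³; used 333 ft³; unused 117 ft³.

117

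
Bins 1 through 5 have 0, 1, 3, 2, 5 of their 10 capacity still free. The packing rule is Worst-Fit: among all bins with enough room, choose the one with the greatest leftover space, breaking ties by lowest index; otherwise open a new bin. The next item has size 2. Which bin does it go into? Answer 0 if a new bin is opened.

Bins with room: bin 3 (3), bin 4 (2), bin 5 (5).
Most room is bin 5 with 5 free.

5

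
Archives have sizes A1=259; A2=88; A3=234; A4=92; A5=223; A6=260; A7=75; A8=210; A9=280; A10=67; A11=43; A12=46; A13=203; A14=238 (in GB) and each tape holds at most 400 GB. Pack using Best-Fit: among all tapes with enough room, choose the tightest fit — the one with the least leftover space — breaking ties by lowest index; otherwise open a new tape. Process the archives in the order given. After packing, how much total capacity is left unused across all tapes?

882

A1 (259 GB) → tape 1 (remaining 141 GB)
A2 (88 GB) → tape 1 (remaining 53 GB)
A3 (234 GB) → tape 2 (remaining 166 GB)
A4 (92 GB) → tape 2 (remaining 74 GB)
A5 (223 GB) → tape 3 (remaining 177 GB)
A6 (260 GB) → tape 4 (remaining 140 GB)
A7 (75 GB) → tape 4 (remaining 65 GB)
A8 (210 GB) → tape 5 (remaining 190 GB)
A9 (280 GB) → tape 6 (remaining 120 GB)
A10 (67 GB) → tape 2 (remaining 7 GB)
A11 (43 GB) → tape 1 (remaining 10 GB)
A12 (46 GB) → tape 4 (remaining 19 GB)
A13 (203 GB) → tape 7 (remaining 197 GB)
A14 (238 GB) → tape 8 (remaining 162 GB)
8 tapes × 400 GB = 3200 GB; used 2318 GB; unused 882 GB.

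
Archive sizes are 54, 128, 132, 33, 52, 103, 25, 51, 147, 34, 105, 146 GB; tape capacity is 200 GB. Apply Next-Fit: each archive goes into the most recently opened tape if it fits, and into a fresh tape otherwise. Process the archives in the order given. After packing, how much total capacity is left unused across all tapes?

Put 54 GB in tape 1; 146 GB remain.
Put 128 GB in tape 1; 18 GB remain.
Put 132 GB in tape 2; 68 GB remain.
Put 33 GB in tape 2; 35 GB remain.
Put 52 GB in tape 3; 148 GB remain.
Put 103 GB in tape 3; 45 GB remain.
Put 25 GB in tape 3; 20 GB remain.
Put 51 GB in tape 4; 149 GB remain.
Put 147 GB in tape 4; 2 GB remain.
Put 34 GB in tape 5; 166 GB remain.
Put 105 GB in tape 5; 61 GB remain.
Put 146 GB in tape 6; 54 GB remain.
6 tapes × 200 GB = 1200 GB; used 1010 GB; unused 190 GB.

190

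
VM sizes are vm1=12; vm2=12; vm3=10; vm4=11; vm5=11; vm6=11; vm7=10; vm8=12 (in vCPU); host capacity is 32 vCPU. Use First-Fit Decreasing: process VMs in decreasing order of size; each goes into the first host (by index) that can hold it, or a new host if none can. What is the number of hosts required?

Sorted descending: 12, 12, 12, 11, 11, 11, 10, 10.
12 vCPU → host 1 (remaining 20 vCPU)
12 vCPU → host 1 (remaining 8 vCPU)
12 vCPU → host 2 (remaining 20 vCPU)
11 vCPU → host 2 (remaining 9 vCPU)
11 vCPU → host 3 (remaining 21 vCPU)
11 vCPU → host 3 (remaining 10 vCPU)
10 vCPU → host 3 (remaining 0 vCPU)
10 vCPU → host 4 (remaining 22 vCPU)
Final hosts: [12,12] [12,11] [11,11,10] [10].

4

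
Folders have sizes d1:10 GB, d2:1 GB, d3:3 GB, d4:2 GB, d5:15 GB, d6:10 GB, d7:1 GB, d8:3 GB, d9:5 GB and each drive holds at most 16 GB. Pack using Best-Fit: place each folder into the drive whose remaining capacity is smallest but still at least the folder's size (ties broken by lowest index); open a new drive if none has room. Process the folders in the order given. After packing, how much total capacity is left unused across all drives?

d1 (10 GB) → drive 1 (remaining 6 GB)
d2 (1 GB) → drive 1 (remaining 5 GB)
d3 (3 GB) → drive 1 (remaining 2 GB)
d4 (2 GB) → drive 1 (remaining 0 GB)
d5 (15 GB) → drive 2 (remaining 1 GB)
d6 (10 GB) → drive 3 (remaining 6 GB)
d7 (1 GB) → drive 2 (remaining 0 GB)
d8 (3 GB) → drive 3 (remaining 3 GB)
d9 (5 GB) → drive 4 (remaining 11 GB)
4 drives × 16 GB = 64 GB; used 50 GB; unused 14 GB.

14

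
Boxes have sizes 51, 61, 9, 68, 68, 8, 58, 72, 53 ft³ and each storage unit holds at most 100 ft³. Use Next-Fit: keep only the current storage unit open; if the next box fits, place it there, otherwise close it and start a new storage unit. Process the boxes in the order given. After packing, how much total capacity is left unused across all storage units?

252

storage unit 1: place 51 ft³, 49 ft³ left
storage unit 2: place 61 ft³, 39 ft³ left
storage unit 2: place 9 ft³, 30 ft³ left
storage unit 3: place 68 ft³, 32 ft³ left
storage unit 4: place 68 ft³, 32 ft³ left
storage unit 4: place 8 ft³, 24 ft³ left
storage unit 5: place 58 ft³, 42 ft³ left
storage unit 6: place 72 ft³, 28 ft³ left
storage unit 7: place 53 ft³, 47 ft³ left
7 storage units × 100 ft³ = 700 ft³; used 448 ft³; unused 252 ft³.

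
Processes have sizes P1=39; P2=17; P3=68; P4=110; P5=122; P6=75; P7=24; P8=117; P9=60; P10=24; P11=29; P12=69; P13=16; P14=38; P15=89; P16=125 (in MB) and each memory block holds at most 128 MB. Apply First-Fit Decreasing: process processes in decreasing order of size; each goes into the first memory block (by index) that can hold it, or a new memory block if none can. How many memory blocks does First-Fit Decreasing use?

9 memory blocks

Sorted descending: 125, 122, 117, 110, 89, 75, 69, 68, 60, 39, 38, 29, 24, 24, 17, 16.
Put 125 MB in memory block 1; 3 MB remain.
Put 122 MB in memory block 2; 6 MB remain.
Put 117 MB in memory block 3; 11 MB remain.
Put 110 MB in memory block 4; 18 MB remain.
Put 89 MB in memory block 5; 39 MB remain.
Put 75 MB in memory block 6; 53 MB remain.
Put 69 MB in memory block 7; 59 MB remain.
Put 68 MB in memory block 8; 60 MB remain.
Put 60 MB in memory block 8; 0 MB remain.
Put 39 MB in memory block 5; 0 MB remain.
Put 38 MB in memory block 6; 15 MB remain.
Put 29 MB in memory block 7; 30 MB remain.
Put 24 MB in memory block 7; 6 MB remain.
Put 24 MB in memory block 9; 104 MB remain.
Put 17 MB in memory block 4; 1 MB remain.
Put 16 MB in memory block 9; 88 MB remain.
Final memory blocks: [125] [122] [117] [110,17] [89,39] [75,38] [69,29,24] [68,60] [24,16].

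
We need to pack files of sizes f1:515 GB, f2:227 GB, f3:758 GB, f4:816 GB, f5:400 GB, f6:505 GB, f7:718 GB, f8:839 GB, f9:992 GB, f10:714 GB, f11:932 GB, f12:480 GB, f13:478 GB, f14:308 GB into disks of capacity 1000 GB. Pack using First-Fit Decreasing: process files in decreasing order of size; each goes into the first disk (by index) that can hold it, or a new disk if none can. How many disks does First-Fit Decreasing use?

Sorted descending: 992, 932, 839, 816, 758, 718, 714, 515, 505, 480, 478, 400, 308, 227.
disk 1: place 992 GB, 8 GB left
disk 2: place 932 GB, 68 GB left
disk 3: place 839 GB, 161 GB left
disk 4: place 816 GB, 184 GB left
disk 5: place 758 GB, 242 GB left
disk 6: place 718 GB, 282 GB left
disk 7: place 714 GB, 286 GB left
disk 8: place 515 GB, 485 GB left
disk 9: place 505 GB, 495 GB left
disk 8: place 480 GB, 5 GB left
disk 9: place 478 GB, 17 GB left
disk 10: place 400 GB, 600 GB left
disk 10: place 308 GB, 292 GB left
disk 5: place 227 GB, 15 GB left
Final disks: [992] [932] [839] [816] [758,227] [718] [714] [515,480] [505,478] [400,308].

10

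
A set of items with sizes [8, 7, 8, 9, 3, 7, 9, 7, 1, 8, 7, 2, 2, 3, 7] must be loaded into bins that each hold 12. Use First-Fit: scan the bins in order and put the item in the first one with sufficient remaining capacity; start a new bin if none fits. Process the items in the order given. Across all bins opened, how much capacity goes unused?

Put 8 in bin 1; 4 remain.
Put 7 in bin 2; 5 remain.
Put 8 in bin 3; 4 remain.
Put 9 in bin 4; 3 remain.
Put 3 in bin 1; 1 remain.
Put 7 in bin 5; 5 remain.
Put 9 in bin 6; 3 remain.
Put 7 in bin 7; 5 remain.
Put 1 in bin 1; 0 remain.
Put 8 in bin 8; 4 remain.
Put 7 in bin 9; 5 remain.
Put 2 in bin 2; 3 remain.
Put 2 in bin 2; 1 remain.
Put 3 in bin 3; 1 remain.
Put 7 in bin 10; 5 remain.
10 bins × 12 = 120; used 88; unused 32.

32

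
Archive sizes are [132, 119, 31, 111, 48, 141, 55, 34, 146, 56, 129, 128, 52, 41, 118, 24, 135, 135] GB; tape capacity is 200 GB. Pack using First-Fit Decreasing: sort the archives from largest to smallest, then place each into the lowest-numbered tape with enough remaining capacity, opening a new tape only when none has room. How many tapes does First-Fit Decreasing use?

10 tapes

Sorted descending: 146, 141, 135, 135, 132, 129, 128, 119, 118, 111, 56, 55, 52, 48, 41, 34, 31, 24.
tape 1: place 146 GB, 54 GB left
tape 2: place 141 GB, 59 GB left
tape 3: place 135 GB, 65 GB left
tape 4: place 135 GB, 65 GB left
tape 5: place 132 GB, 68 GB left
tape 6: place 129 GB, 71 GB left
tape 7: place 128 GB, 72 GB left
tape 8: place 119 GB, 81 GB left
tape 9: place 118 GB, 82 GB left
tape 10: place 111 GB, 89 GB left
tape 2: place 56 GB, 3 GB left
tape 3: place 55 GB, 10 GB left
tape 1: place 52 GB, 2 GB left
tape 4: place 48 GB, 17 GB left
tape 5: place 41 GB, 27 GB left
tape 6: place 34 GB, 37 GB left
tape 6: place 31 GB, 6 GB left
tape 5: place 24 GB, 3 GB left
Final tapes: [146,52] [141,56] [135,55] [135,48] [132,41,24] [129,34,31] [128] [119] [118] [111].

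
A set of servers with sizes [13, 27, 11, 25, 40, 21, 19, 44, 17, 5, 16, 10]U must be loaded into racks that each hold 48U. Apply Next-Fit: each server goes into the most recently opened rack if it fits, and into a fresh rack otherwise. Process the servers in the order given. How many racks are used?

13U → rack 1 (remaining 35U)
27U → rack 1 (remaining 8U)
11U → rack 2 (remaining 37U)
25U → rack 2 (remaining 12U)
40U → rack 3 (remaining 8U)
21U → rack 4 (remaining 27U)
19U → rack 4 (remaining 8U)
44U → rack 5 (remaining 4U)
17U → rack 6 (remaining 31U)
5U → rack 6 (remaining 26U)
16U → rack 6 (remaining 10U)
10U → rack 6 (remaining 0U)
Final racks: [13,27] [11,25] [40] [21,19] [44] [17,5,16,10].

6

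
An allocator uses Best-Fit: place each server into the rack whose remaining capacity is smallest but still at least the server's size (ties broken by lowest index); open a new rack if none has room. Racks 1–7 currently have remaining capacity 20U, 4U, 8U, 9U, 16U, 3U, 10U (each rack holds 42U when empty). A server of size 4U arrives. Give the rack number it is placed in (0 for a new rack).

Racks with room: rack 1 (20U), rack 2 (4U), rack 3 (8U), rack 4 (9U), rack 5 (16U), rack 7 (10U).
Tightest fit is rack 2 with 4U free.

2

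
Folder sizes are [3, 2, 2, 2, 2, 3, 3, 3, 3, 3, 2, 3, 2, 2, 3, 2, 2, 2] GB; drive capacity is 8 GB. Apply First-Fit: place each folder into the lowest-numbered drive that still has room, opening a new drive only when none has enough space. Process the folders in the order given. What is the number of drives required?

drive 1: place 3 GB, 5 GB left
drive 1: place 2 GB, 3 GB left
drive 1: place 2 GB, 1 GB left
drive 2: place 2 GB, 6 GB left
drive 2: place 2 GB, 4 GB left
drive 2: place 3 GB, 1 GB left
drive 3: place 3 GB, 5 GB left
drive 3: place 3 GB, 2 GB left
drive 4: place 3 GB, 5 GB left
drive 4: place 3 GB, 2 GB left
drive 3: place 2 GB, 0 GB left
drive 5: place 3 GB, 5 GB left
drive 4: place 2 GB, 0 GB left
drive 5: place 2 GB, 3 GB left
drive 5: place 3 GB, 0 GB left
drive 6: place 2 GB, 6 GB left
drive 6: place 2 GB, 4 GB left
drive 6: place 2 GB, 2 GB left
Final drives: [3,2,2] [2,2,3] [3,3,2] [3,3,2] [3,2,3] [2,2,2].

6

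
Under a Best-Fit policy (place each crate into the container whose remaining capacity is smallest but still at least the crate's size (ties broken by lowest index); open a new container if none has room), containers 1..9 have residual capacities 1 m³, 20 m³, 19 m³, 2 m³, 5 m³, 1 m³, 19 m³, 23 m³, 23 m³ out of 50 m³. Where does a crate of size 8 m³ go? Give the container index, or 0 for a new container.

Containers with room: container 2 (20 m³), container 3 (19 m³), container 7 (19 m³), container 8 (23 m³), container 9 (23 m³).
Tightest fit is container 3 with 19 m³ free.

3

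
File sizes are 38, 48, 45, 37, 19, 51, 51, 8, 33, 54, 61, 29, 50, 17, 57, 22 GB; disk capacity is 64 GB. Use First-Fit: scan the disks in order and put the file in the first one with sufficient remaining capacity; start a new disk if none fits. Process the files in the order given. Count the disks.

Put 38 GB in disk 1; 26 GB remain.
Put 48 GB in disk 2; 16 GB remain.
Put 45 GB in disk 3; 19 GB remain.
Put 37 GB in disk 4; 27 GB remain.
Put 19 GB in disk 1; 7 GB remain.
Put 51 GB in disk 5; 13 GB remain.
Put 51 GB in disk 6; 13 GB remain.
Put 8 GB in disk 2; 8 GB remain.
Put 33 GB in disk 7; 31 GB remain.
Put 54 GB in disk 8; 10 GB remain.
Put 61 GB in disk 9; 3 GB remain.
Put 29 GB in disk 7; 2 GB remain.
Put 50 GB in disk 10; 14 GB remain.
Put 17 GB in disk 3; 2 GB remain.
Put 57 GB in disk 11; 7 GB remain.
Put 22 GB in disk 4; 5 GB remain.

11 disks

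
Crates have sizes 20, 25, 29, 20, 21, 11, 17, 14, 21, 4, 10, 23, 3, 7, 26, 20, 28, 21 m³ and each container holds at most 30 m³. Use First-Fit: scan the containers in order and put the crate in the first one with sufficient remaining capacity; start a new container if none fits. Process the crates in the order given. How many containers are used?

13

container 1: place 20 m³, 10 m³ left
container 2: place 25 m³, 5 m³ left
container 3: place 29 m³, 1 m³ left
container 4: place 20 m³, 10 m³ left
container 5: place 21 m³, 9 m³ left
container 6: place 11 m³, 19 m³ left
container 6: place 17 m³, 2 m³ left
container 7: place 14 m³, 16 m³ left
container 8: place 21 m³, 9 m³ left
container 1: place 4 m³, 6 m³ left
container 4: place 10 m³, 0 m³ left
container 9: place 23 m³, 7 m³ left
container 1: place 3 m³, 3 m³ left
container 5: place 7 m³, 2 m³ left
container 10: place 26 m³, 4 m³ left
container 11: place 20 m³, 10 m³ left
container 12: place 28 m³, 2 m³ left
container 13: place 21 m³, 9 m³ left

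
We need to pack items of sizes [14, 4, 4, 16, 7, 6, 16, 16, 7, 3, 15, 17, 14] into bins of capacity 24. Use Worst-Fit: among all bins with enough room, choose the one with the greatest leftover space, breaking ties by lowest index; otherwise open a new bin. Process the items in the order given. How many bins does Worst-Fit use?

7

bin 1: place 14, 10 left
bin 1: place 4, 6 left
bin 1: place 4, 2 left
bin 2: place 16, 8 left
bin 2: place 7, 1 left
bin 3: place 6, 18 left
bin 3: place 16, 2 left
bin 4: place 16, 8 left
bin 4: place 7, 1 left
bin 5: place 3, 21 left
bin 5: place 15, 6 left
bin 6: place 17, 7 left
bin 7: place 14, 10 left
Final bins: [14,4,4] [16,7] [6,16] [16,7] [3,15] [17] [14].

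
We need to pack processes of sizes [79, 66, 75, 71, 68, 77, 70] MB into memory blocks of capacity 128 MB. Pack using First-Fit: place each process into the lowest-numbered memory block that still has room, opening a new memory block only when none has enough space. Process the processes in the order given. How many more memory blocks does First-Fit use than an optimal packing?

0

First-Fit: [79] [66] [75] [71] [68] [77] [70] → 7 memory blocks.
7 processes exceed 64 MB (half the capacity), and no two of those can share a memory block, so at least 7 memory blocks are needed.
So 7 is already optimal.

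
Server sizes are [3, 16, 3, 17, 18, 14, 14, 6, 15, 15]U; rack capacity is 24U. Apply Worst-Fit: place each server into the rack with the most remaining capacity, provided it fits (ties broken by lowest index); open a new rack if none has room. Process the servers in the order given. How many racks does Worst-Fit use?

7 racks

rack 1: place 3U, 21U left
rack 1: place 16U, 5U left
rack 1: place 3U, 2U left
rack 2: place 17U, 7U left
rack 3: place 18U, 6U left
rack 4: place 14U, 10U left
rack 5: place 14U, 10U left
rack 4: place 6U, 4U left
rack 6: place 15U, 9U left
rack 7: place 15U, 9U left
Final racks: [3,16,3] [17] [18] [14,6] [14] [15] [15].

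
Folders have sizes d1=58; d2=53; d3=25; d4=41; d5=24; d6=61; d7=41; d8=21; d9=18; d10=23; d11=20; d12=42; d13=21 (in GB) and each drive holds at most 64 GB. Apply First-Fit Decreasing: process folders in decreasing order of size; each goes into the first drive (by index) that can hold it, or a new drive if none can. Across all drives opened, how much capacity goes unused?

64

Sorted descending: 61, 58, 53, 42, 41, 41, 25, 24, 23, 21, 21, 20, 18.
61 GB → drive 1 (remaining 3 GB)
58 GB → drive 2 (remaining 6 GB)
53 GB → drive 3 (remaining 11 GB)
42 GB → drive 4 (remaining 22 GB)
41 GB → drive 5 (remaining 23 GB)
41 GB → drive 6 (remaining 23 GB)
25 GB → drive 7 (remaining 39 GB)
24 GB → drive 7 (remaining 15 GB)
23 GB → drive 5 (remaining 0 GB)
21 GB → drive 4 (remaining 1 GB)
21 GB → drive 6 (remaining 2 GB)
20 GB → drive 8 (remaining 44 GB)
18 GB → drive 8 (remaining 26 GB)
8 drives × 64 GB = 512 GB; used 448 GB; unused 64 GB.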